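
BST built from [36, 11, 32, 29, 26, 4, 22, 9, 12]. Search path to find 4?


BST root = 36
Search for 4: compare at each node
Path: [36, 11, 4]


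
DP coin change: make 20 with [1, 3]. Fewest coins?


dp[0]=0; dp[i]=1+min(dp[i-c] for c in coins)
...dp[15]=5, dp[16]=6, dp[17]=7, dp[18]=6, dp[19]=7, dp[20]=8
Minimum coins for 20 = 8


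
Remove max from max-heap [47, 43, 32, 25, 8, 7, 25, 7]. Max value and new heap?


Max = 47
Replace root with last, heapify down
Resulting heap: [43, 25, 32, 7, 8, 7, 25]


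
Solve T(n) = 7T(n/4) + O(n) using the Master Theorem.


a=7, b=4, c=1. log_4(7)=1.404 > c=1. Case 1: O(n^log_b(a)) = O(n^1.404)
Complexity: O(n^1.404)


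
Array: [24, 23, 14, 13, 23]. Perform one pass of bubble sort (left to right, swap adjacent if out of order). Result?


After one pass: [23, 14, 13, 23, 24]


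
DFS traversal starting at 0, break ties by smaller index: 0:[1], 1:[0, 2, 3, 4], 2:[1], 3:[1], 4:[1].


DFS stack-based: start with [0]
Visit order: [0, 1, 2, 3, 4]


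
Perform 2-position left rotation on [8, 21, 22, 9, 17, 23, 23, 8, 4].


Left rotate by 2: [22, 9, 17, 23, 23, 8, 4, 8, 21]


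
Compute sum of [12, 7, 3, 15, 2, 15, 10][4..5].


Prefix sums: [0, 12, 19, 22, 37, 39, 54, 64]
Sum[4..5] = prefix[6] - prefix[4] = 54 - 37 = 17


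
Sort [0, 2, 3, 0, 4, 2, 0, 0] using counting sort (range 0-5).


Count array: [4, 0, 2, 1, 1, 0]
Reconstruct: [0, 0, 0, 0, 2, 2, 3, 4]


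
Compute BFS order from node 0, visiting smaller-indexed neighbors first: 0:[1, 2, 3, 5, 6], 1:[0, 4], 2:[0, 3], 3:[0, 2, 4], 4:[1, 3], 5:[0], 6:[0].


BFS queue: start with [0]
Visit order: [0, 1, 2, 3, 5, 6, 4]


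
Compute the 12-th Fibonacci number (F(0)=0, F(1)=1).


F(n)=F(n-1)+F(n-2)
...F(10)=55, F(11)=89, F(12)=144


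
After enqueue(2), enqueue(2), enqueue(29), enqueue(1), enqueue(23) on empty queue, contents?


enqueue(2) -> [2]
enqueue(2) -> [2, 2]
enqueue(29) -> [2, 2, 29]
enqueue(1) -> [2, 2, 29, 1]
enqueue(23) -> [2, 2, 29, 1, 23]
Final queue (front to back): [2, 2, 29, 1, 23]


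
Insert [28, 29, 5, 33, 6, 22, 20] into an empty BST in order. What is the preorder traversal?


Root = 28; build tree by BST insertion.
Preorder traversal: [28, 5, 6, 22, 20, 29, 33]


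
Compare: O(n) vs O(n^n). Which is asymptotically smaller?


linear grows slower than n^n
O(n) is asymptotically smaller; O(n^n) grows faster


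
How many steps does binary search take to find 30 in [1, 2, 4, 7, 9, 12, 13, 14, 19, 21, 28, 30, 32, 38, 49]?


Search for 30:
[0,14] mid=7 arr[7]=14
[8,14] mid=11 arr[11]=30
Total: 2 comparisons


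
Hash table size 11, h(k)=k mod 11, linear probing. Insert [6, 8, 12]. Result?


Insertions: 6->slot 6; 8->slot 8; 12->slot 1
Table: [None, 12, None, None, None, None, 6, None, 8, None, None]


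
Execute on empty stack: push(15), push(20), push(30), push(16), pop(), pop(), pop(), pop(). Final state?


push(15) -> [15]
push(20) -> [15, 20]
push(30) -> [15, 20, 30]
push(16) -> [15, 20, 30, 16]
pop() returns 16 -> [15, 20, 30]
pop() returns 30 -> [15, 20]
pop() returns 20 -> [15]
pop() returns 15 -> []
Final stack (bottom to top): []


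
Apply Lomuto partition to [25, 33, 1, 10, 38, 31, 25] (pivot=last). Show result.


Elements <= 25 go left of pivot.
Result: [25, 1, 10, 25, 38, 31, 33], pivot at index 3


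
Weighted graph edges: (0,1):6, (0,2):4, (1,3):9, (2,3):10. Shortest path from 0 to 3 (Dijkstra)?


Dijkstra from 0:
Distances: {0: 0, 1: 6, 2: 4, 3: 14}
Shortest distance to 3 = 14, path = [0, 2, 3]


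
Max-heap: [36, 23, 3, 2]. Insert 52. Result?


Append 52: [36, 23, 3, 2, 52]
Bubble up: swap idx 4(52) with idx 1(23); swap idx 1(52) with idx 0(36)
Result: [52, 36, 3, 2, 23]


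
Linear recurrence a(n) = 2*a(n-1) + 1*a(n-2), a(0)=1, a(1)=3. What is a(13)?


Build bottom-up:
...a(11)=19601, a(12)=47321, a(13)=2*47321+1*19601=114243


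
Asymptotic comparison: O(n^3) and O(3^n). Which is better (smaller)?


cubic grows slower than exponential (base 3)
O(n^3) is asymptotically smaller; O(3^n) grows faster


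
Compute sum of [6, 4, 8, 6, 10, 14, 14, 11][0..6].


Prefix sums: [0, 6, 10, 18, 24, 34, 48, 62, 73]
Sum[0..6] = prefix[7] - prefix[0] = 62 - 0 = 62


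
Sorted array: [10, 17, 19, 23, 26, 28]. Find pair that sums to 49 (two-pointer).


Two pointers: lo=0, hi=5
Found pair: (23, 26) summing to 49


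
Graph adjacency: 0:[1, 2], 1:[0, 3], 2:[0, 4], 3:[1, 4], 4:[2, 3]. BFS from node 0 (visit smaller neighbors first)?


BFS queue: start with [0]
Visit order: [0, 1, 2, 3, 4]


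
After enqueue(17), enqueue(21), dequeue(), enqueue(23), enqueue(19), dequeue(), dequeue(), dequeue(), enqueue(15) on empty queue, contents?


enqueue(17) -> [17]
enqueue(21) -> [17, 21]
dequeue() returns 17 -> [21]
enqueue(23) -> [21, 23]
enqueue(19) -> [21, 23, 19]
dequeue() returns 21 -> [23, 19]
dequeue() returns 23 -> [19]
dequeue() returns 19 -> []
enqueue(15) -> [15]
Final queue (front to back): [15]


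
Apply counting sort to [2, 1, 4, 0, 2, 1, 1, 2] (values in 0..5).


Count array: [1, 3, 3, 0, 1, 0]
Reconstruct: [0, 1, 1, 1, 2, 2, 2, 4]


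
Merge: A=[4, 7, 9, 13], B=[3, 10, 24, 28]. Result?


Compare heads, take smaller each step.
Merged: [3, 4, 7, 9, 10, 13, 24, 28]


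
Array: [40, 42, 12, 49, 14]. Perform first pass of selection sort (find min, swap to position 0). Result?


After one pass: [12, 42, 40, 49, 14]


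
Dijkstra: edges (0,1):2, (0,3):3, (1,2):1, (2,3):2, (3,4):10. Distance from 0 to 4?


Dijkstra from 0:
Distances: {0: 0, 1: 2, 2: 3, 3: 3, 4: 13}
Shortest distance to 4 = 13, path = [0, 3, 4]


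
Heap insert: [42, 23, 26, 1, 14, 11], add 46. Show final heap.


Append 46: [42, 23, 26, 1, 14, 11, 46]
Bubble up: swap idx 6(46) with idx 2(26); swap idx 2(46) with idx 0(42)
Result: [46, 23, 42, 1, 14, 11, 26]


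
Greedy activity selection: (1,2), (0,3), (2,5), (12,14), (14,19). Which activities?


Greedy: pick earliest-ending, then skip overlaps.
Selected (4 activities): [(1, 2), (2, 5), (12, 14), (14, 19)]


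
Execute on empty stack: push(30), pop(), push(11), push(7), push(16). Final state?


push(30) -> [30]
pop() returns 30 -> []
push(11) -> [11]
push(7) -> [11, 7]
push(16) -> [11, 7, 16]
Final stack (bottom to top): [11, 7, 16]


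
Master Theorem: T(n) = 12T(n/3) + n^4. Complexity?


a=12, b=3, c=4. log_3(12)=2.262 < c=4. Case 3: O(n^c) = O(n^4)
Complexity: O(n^4)


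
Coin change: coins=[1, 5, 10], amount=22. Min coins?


dp[0]=0; dp[i]=1+min(dp[i-c] for c in coins)
...dp[17]=4, dp[18]=5, dp[19]=6, dp[20]=2, dp[21]=3, dp[22]=4
Minimum coins for 22 = 4


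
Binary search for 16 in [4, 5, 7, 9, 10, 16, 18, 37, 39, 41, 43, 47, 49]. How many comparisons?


Search for 16:
[0,12] mid=6 arr[6]=18
[0,5] mid=2 arr[2]=7
[3,5] mid=4 arr[4]=10
[5,5] mid=5 arr[5]=16
Total: 4 comparisons


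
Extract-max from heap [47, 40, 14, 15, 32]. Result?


Max = 47
Replace root with last, heapify down
Resulting heap: [40, 32, 14, 15]


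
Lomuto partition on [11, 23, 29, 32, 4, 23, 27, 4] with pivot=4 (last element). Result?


Elements <= 4 go left of pivot.
Result: [4, 4, 29, 32, 11, 23, 27, 23], pivot at index 1


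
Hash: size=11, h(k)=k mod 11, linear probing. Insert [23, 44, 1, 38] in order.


Insertions: 23->slot 1; 44->slot 0; 1->slot 2; 38->slot 5
Table: [44, 23, 1, None, None, 38, None, None, None, None, None]


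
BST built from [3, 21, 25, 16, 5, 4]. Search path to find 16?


BST root = 3
Search for 16: compare at each node
Path: [3, 21, 16]


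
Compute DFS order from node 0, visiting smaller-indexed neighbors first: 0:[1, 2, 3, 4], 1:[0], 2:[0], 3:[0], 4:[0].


DFS stack-based: start with [0]
Visit order: [0, 1, 2, 3, 4]


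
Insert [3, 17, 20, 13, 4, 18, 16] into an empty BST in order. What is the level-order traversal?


Root = 3; build tree by BST insertion.
Level-Order traversal: [3, 17, 13, 20, 4, 16, 18]


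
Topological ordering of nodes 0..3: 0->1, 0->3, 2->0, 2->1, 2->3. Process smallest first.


Kahn's algorithm, process smallest node first
Order: [2, 0, 1, 3]


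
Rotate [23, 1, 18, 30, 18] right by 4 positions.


Right rotate by 4: [1, 18, 30, 18, 23]


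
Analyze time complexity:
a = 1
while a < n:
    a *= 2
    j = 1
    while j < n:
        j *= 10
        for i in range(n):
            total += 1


Per nesting level: O(log n) * O(log n) * O(n) = O(n (log n)^2)
Complexity: O(n (log n)^2)


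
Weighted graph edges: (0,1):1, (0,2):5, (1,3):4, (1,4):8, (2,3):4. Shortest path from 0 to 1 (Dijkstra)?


Dijkstra from 0:
Distances: {0: 0, 1: 1, 2: 5, 3: 5, 4: 9}
Shortest distance to 1 = 1, path = [0, 1]


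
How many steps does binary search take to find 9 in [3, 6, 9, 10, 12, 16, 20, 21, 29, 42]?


Search for 9:
[0,9] mid=4 arr[4]=12
[0,3] mid=1 arr[1]=6
[2,3] mid=2 arr[2]=9
Total: 3 comparisons


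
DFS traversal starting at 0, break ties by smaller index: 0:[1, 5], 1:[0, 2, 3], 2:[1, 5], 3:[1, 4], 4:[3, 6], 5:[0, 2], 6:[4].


DFS stack-based: start with [0]
Visit order: [0, 1, 2, 5, 3, 4, 6]


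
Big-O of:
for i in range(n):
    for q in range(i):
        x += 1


Per nesting level: O(n) * O(n) [triangular over i] = O(n^2)
Complexity: O(n^2)


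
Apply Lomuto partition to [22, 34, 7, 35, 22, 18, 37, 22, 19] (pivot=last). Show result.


Elements <= 19 go left of pivot.
Result: [7, 18, 19, 35, 22, 34, 37, 22, 22], pivot at index 2


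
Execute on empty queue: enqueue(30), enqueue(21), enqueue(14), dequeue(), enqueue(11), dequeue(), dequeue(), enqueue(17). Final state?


enqueue(30) -> [30]
enqueue(21) -> [30, 21]
enqueue(14) -> [30, 21, 14]
dequeue() returns 30 -> [21, 14]
enqueue(11) -> [21, 14, 11]
dequeue() returns 21 -> [14, 11]
dequeue() returns 14 -> [11]
enqueue(17) -> [11, 17]
Final queue (front to back): [11, 17]


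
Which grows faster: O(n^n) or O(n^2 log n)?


n^2 log n grows slower than n^n
O(n^2 log n) is asymptotically smaller; O(n^n) grows faster


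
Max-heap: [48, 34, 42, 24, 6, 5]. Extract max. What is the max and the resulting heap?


Max = 48
Replace root with last, heapify down
Resulting heap: [42, 34, 5, 24, 6]


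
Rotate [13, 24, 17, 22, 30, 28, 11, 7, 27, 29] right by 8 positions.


Right rotate by 8: [17, 22, 30, 28, 11, 7, 27, 29, 13, 24]


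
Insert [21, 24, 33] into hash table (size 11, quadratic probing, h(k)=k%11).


Insertions: 21->slot 10; 24->slot 2; 33->slot 0
Table: [33, None, 24, None, None, None, None, None, None, None, 21]


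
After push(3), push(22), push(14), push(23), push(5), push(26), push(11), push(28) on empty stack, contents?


push(3) -> [3]
push(22) -> [3, 22]
push(14) -> [3, 22, 14]
push(23) -> [3, 22, 14, 23]
push(5) -> [3, 22, 14, 23, 5]
push(26) -> [3, 22, 14, 23, 5, 26]
push(11) -> [3, 22, 14, 23, 5, 26, 11]
push(28) -> [3, 22, 14, 23, 5, 26, 11, 28]
Final stack (bottom to top): [3, 22, 14, 23, 5, 26, 11, 28]


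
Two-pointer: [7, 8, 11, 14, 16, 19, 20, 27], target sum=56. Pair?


Two pointers: lo=0, hi=7
No pair sums to 56


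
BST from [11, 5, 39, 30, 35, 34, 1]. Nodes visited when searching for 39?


BST root = 11
Search for 39: compare at each node
Path: [11, 39]


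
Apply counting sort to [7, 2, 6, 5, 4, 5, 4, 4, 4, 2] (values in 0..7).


Count array: [0, 0, 2, 0, 4, 2, 1, 1]
Reconstruct: [2, 2, 4, 4, 4, 4, 5, 5, 6, 7]


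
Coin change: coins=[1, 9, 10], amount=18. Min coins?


dp[0]=0; dp[i]=1+min(dp[i-c] for c in coins)
...dp[13]=4, dp[14]=5, dp[15]=6, dp[16]=7, dp[17]=8, dp[18]=2
Minimum coins for 18 = 2


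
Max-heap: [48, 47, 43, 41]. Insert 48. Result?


Append 48: [48, 47, 43, 41, 48]
Bubble up: swap idx 4(48) with idx 1(47)
Result: [48, 48, 43, 41, 47]


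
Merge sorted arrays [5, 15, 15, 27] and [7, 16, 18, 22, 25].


Compare heads, take smaller each step.
Merged: [5, 7, 15, 15, 16, 18, 22, 25, 27]


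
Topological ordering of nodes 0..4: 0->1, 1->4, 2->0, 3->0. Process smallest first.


Kahn's algorithm, process smallest node first
Order: [2, 3, 0, 1, 4]


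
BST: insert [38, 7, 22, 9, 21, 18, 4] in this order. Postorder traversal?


Root = 38; build tree by BST insertion.
Postorder traversal: [4, 18, 21, 9, 22, 7, 38]


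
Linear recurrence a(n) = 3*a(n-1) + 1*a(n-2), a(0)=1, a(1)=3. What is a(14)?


Build bottom-up:
...a(12)=1543321, a(13)=5097243, a(14)=3*5097243+1*1543321=16835050


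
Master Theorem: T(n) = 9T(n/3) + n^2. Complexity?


a=9, b=3, c=2. log_3(9)=2 = c=2. Case 2: O(n^c log n) = O(n^2 log n)
Complexity: O(n^2 log n)


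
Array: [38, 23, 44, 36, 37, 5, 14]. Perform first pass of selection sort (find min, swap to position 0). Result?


After one pass: [5, 23, 44, 36, 37, 38, 14]


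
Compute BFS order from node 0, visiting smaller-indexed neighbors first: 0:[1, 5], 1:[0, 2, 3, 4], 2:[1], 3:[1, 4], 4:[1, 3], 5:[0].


BFS queue: start with [0]
Visit order: [0, 1, 5, 2, 3, 4]


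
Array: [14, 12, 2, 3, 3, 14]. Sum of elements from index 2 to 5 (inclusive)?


Prefix sums: [0, 14, 26, 28, 31, 34, 48]
Sum[2..5] = prefix[6] - prefix[2] = 48 - 26 = 22


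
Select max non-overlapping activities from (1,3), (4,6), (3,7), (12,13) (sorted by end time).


Greedy: pick earliest-ending, then skip overlaps.
Selected (3 activities): [(1, 3), (4, 6), (12, 13)]


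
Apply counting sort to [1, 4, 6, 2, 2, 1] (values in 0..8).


Count array: [0, 2, 2, 0, 1, 0, 1, 0, 0]
Reconstruct: [1, 1, 2, 2, 4, 6]


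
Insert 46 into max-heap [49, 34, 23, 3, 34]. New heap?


Append 46: [49, 34, 23, 3, 34, 46]
Bubble up: swap idx 5(46) with idx 2(23)
Result: [49, 34, 46, 3, 34, 23]


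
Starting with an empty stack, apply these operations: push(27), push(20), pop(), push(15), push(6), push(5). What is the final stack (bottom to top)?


push(27) -> [27]
push(20) -> [27, 20]
pop() returns 20 -> [27]
push(15) -> [27, 15]
push(6) -> [27, 15, 6]
push(5) -> [27, 15, 6, 5]
Final stack (bottom to top): [27, 15, 6, 5]


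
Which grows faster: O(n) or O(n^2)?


linear grows slower than quadratic
O(n) is asymptotically smaller; O(n^2) grows faster


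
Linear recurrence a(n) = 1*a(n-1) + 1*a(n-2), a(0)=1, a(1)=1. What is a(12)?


Build bottom-up:
...a(10)=89, a(11)=144, a(12)=1*144+1*89=233


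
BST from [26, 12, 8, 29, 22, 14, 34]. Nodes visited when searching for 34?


BST root = 26
Search for 34: compare at each node
Path: [26, 29, 34]


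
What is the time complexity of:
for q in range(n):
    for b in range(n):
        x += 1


Per nesting level: O(n) * O(n) = O(n^2)
Complexity: O(n^2)


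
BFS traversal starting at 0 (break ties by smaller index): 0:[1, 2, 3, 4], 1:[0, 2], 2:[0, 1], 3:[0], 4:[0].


BFS queue: start with [0]
Visit order: [0, 1, 2, 3, 4]


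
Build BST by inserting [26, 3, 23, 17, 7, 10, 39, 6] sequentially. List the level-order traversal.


Root = 26; build tree by BST insertion.
Level-Order traversal: [26, 3, 39, 23, 17, 7, 6, 10]


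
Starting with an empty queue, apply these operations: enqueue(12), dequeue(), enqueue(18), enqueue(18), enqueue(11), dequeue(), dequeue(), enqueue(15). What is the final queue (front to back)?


enqueue(12) -> [12]
dequeue() returns 12 -> []
enqueue(18) -> [18]
enqueue(18) -> [18, 18]
enqueue(11) -> [18, 18, 11]
dequeue() returns 18 -> [18, 11]
dequeue() returns 18 -> [11]
enqueue(15) -> [11, 15]
Final queue (front to back): [11, 15]


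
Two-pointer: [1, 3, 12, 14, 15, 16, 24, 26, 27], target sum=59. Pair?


Two pointers: lo=0, hi=8
No pair sums to 59


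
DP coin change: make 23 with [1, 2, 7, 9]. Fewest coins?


dp[0]=0; dp[i]=1+min(dp[i-c] for c in coins)
...dp[18]=2, dp[19]=3, dp[20]=3, dp[21]=3, dp[22]=4, dp[23]=3
Minimum coins for 23 = 3


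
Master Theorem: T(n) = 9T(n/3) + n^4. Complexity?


a=9, b=3, c=4. log_3(9)=2 < c=4. Case 3: O(n^c) = O(n^4)
Complexity: O(n^4)


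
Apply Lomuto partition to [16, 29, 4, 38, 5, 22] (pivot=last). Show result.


Elements <= 22 go left of pivot.
Result: [16, 4, 5, 22, 29, 38], pivot at index 3


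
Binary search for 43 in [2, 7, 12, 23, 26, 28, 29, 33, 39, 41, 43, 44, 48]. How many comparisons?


Search for 43:
[0,12] mid=6 arr[6]=29
[7,12] mid=9 arr[9]=41
[10,12] mid=11 arr[11]=44
[10,10] mid=10 arr[10]=43
Total: 4 comparisons


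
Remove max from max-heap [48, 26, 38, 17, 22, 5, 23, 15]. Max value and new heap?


Max = 48
Replace root with last, heapify down
Resulting heap: [38, 26, 23, 17, 22, 5, 15]


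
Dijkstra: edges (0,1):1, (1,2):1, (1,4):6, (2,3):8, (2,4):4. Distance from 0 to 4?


Dijkstra from 0:
Distances: {0: 0, 1: 1, 2: 2, 3: 10, 4: 6}
Shortest distance to 4 = 6, path = [0, 1, 2, 4]


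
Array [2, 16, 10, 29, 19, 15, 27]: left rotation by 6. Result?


Left rotate by 6: [27, 2, 16, 10, 29, 19, 15]


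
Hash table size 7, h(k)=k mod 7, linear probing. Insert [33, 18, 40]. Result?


Insertions: 33->slot 5; 18->slot 4; 40->slot 6
Table: [None, None, None, None, 18, 33, 40]


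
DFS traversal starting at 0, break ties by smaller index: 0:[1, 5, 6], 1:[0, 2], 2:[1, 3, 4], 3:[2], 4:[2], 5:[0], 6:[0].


DFS stack-based: start with [0]
Visit order: [0, 1, 2, 3, 4, 5, 6]


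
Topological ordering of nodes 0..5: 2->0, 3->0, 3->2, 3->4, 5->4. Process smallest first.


Kahn's algorithm, process smallest node first
Order: [1, 3, 2, 0, 5, 4]


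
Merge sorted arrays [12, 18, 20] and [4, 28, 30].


Compare heads, take smaller each step.
Merged: [4, 12, 18, 20, 28, 30]


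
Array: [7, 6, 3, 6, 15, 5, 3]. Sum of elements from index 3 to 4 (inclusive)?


Prefix sums: [0, 7, 13, 16, 22, 37, 42, 45]
Sum[3..4] = prefix[5] - prefix[3] = 37 - 16 = 21


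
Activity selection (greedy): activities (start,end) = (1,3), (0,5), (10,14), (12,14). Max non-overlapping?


Greedy: pick earliest-ending, then skip overlaps.
Selected (2 activities): [(1, 3), (10, 14)]


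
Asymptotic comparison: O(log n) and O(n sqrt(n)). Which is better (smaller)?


logarithmic grows slower than n^1.5
O(log n) is asymptotically smaller; O(n sqrt(n)) grows faster


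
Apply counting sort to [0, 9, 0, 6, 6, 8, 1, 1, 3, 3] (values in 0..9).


Count array: [2, 2, 0, 2, 0, 0, 2, 0, 1, 1]
Reconstruct: [0, 0, 1, 1, 3, 3, 6, 6, 8, 9]


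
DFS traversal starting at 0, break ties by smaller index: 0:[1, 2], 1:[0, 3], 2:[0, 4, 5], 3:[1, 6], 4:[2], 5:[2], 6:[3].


DFS stack-based: start with [0]
Visit order: [0, 1, 3, 6, 2, 4, 5]


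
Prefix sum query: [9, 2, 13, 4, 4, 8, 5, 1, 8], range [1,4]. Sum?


Prefix sums: [0, 9, 11, 24, 28, 32, 40, 45, 46, 54]
Sum[1..4] = prefix[5] - prefix[1] = 32 - 9 = 23


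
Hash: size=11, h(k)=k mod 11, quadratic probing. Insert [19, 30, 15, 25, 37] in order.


Insertions: 19->slot 8; 30->slot 9; 15->slot 4; 25->slot 3; 37->slot 5
Table: [None, None, None, 25, 15, 37, None, None, 19, 30, None]


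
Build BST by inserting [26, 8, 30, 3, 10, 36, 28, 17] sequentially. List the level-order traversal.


Root = 26; build tree by BST insertion.
Level-Order traversal: [26, 8, 30, 3, 10, 28, 36, 17]


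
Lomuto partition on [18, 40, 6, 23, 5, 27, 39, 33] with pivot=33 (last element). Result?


Elements <= 33 go left of pivot.
Result: [18, 6, 23, 5, 27, 33, 39, 40], pivot at index 5


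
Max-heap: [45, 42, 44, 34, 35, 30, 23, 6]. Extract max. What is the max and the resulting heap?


Max = 45
Replace root with last, heapify down
Resulting heap: [44, 42, 30, 34, 35, 6, 23]


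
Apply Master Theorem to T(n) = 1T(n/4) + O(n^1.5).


a=1, b=4, c=1.5. log_4(1)=0 < c=1.5. Case 3: O(n^c) = O(n^1.500)
Complexity: O(n^1.500)


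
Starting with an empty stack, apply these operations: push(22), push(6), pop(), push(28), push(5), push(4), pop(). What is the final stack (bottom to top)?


push(22) -> [22]
push(6) -> [22, 6]
pop() returns 6 -> [22]
push(28) -> [22, 28]
push(5) -> [22, 28, 5]
push(4) -> [22, 28, 5, 4]
pop() returns 4 -> [22, 28, 5]
Final stack (bottom to top): [22, 28, 5]


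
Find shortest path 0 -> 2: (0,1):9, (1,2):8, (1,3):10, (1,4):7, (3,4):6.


Dijkstra from 0:
Distances: {0: 0, 1: 9, 2: 17, 3: 19, 4: 16}
Shortest distance to 2 = 17, path = [0, 1, 2]


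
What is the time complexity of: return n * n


Analysis: constant-time operation, no loop
Complexity: O(1)


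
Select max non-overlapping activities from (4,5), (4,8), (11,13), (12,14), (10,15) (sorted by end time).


Greedy: pick earliest-ending, then skip overlaps.
Selected (2 activities): [(4, 5), (11, 13)]


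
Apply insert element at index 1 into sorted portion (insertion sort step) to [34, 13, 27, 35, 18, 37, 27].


After one pass: [13, 34, 27, 35, 18, 37, 27]


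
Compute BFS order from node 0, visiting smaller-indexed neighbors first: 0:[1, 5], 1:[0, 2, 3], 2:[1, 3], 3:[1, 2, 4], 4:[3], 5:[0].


BFS queue: start with [0]
Visit order: [0, 1, 5, 2, 3, 4]


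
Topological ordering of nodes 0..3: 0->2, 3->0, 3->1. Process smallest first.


Kahn's algorithm, process smallest node first
Order: [3, 0, 1, 2]


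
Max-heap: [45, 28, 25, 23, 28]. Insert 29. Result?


Append 29: [45, 28, 25, 23, 28, 29]
Bubble up: swap idx 5(29) with idx 2(25)
Result: [45, 28, 29, 23, 28, 25]


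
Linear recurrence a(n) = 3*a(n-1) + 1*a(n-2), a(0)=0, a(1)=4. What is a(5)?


Build bottom-up:
...a(3)=40, a(4)=132, a(5)=3*132+1*40=436


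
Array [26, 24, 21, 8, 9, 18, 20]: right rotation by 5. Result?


Right rotate by 5: [21, 8, 9, 18, 20, 26, 24]


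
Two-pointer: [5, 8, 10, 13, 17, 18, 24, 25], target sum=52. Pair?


Two pointers: lo=0, hi=7
No pair sums to 52


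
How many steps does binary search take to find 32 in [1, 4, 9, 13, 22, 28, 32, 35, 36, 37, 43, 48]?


Search for 32:
[0,11] mid=5 arr[5]=28
[6,11] mid=8 arr[8]=36
[6,7] mid=6 arr[6]=32
Total: 3 comparisons


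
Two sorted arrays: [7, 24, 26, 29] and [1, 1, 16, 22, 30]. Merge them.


Compare heads, take smaller each step.
Merged: [1, 1, 7, 16, 22, 24, 26, 29, 30]


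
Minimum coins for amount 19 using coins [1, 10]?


dp[0]=0; dp[i]=1+min(dp[i-c] for c in coins)
...dp[14]=5, dp[15]=6, dp[16]=7, dp[17]=8, dp[18]=9, dp[19]=10
Minimum coins for 19 = 10


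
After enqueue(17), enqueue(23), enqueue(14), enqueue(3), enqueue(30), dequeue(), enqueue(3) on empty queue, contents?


enqueue(17) -> [17]
enqueue(23) -> [17, 23]
enqueue(14) -> [17, 23, 14]
enqueue(3) -> [17, 23, 14, 3]
enqueue(30) -> [17, 23, 14, 3, 30]
dequeue() returns 17 -> [23, 14, 3, 30]
enqueue(3) -> [23, 14, 3, 30, 3]
Final queue (front to back): [23, 14, 3, 30, 3]


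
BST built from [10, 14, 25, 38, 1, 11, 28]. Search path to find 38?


BST root = 10
Search for 38: compare at each node
Path: [10, 14, 25, 38]


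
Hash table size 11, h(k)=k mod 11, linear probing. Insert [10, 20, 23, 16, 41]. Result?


Insertions: 10->slot 10; 20->slot 9; 23->slot 1; 16->slot 5; 41->slot 8
Table: [None, 23, None, None, None, 16, None, None, 41, 20, 10]


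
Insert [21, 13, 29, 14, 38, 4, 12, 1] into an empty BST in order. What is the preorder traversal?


Root = 21; build tree by BST insertion.
Preorder traversal: [21, 13, 4, 1, 12, 14, 29, 38]


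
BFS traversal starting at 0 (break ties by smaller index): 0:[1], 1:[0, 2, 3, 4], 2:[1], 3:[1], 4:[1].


BFS queue: start with [0]
Visit order: [0, 1, 2, 3, 4]


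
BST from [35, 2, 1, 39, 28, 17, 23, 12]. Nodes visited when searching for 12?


BST root = 35
Search for 12: compare at each node
Path: [35, 2, 28, 17, 12]


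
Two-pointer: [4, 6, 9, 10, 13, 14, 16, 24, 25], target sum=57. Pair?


Two pointers: lo=0, hi=8
No pair sums to 57


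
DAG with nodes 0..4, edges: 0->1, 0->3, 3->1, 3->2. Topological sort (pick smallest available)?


Kahn's algorithm, process smallest node first
Order: [0, 3, 1, 2, 4]


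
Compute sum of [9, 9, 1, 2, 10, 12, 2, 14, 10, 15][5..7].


Prefix sums: [0, 9, 18, 19, 21, 31, 43, 45, 59, 69, 84]
Sum[5..7] = prefix[8] - prefix[5] = 59 - 31 = 28


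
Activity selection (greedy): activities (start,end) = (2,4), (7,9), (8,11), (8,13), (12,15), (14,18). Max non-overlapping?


Greedy: pick earliest-ending, then skip overlaps.
Selected (3 activities): [(2, 4), (7, 9), (12, 15)]


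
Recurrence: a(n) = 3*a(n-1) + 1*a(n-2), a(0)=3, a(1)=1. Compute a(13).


Build bottom-up:
...a(11)=269992, a(12)=891723, a(13)=3*891723+1*269992=2945161


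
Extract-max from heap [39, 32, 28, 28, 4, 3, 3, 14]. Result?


Max = 39
Replace root with last, heapify down
Resulting heap: [32, 28, 28, 14, 4, 3, 3]


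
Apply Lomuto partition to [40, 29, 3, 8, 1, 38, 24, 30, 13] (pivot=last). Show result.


Elements <= 13 go left of pivot.
Result: [3, 8, 1, 13, 40, 38, 24, 30, 29], pivot at index 3


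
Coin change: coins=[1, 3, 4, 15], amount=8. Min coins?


dp[0]=0; dp[i]=1+min(dp[i-c] for c in coins)
...dp[3]=1, dp[4]=1, dp[5]=2, dp[6]=2, dp[7]=2, dp[8]=2
Minimum coins for 8 = 2


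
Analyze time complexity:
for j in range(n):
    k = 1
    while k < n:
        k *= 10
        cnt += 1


Per nesting level: O(n) * O(log n) = O(n log n)
Complexity: O(n log n)


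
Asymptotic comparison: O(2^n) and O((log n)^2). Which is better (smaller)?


polylogarithmic grows slower than exponential
O((log n)^2) is asymptotically smaller; O(2^n) grows faster


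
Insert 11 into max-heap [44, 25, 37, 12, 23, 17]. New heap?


Append 11: [44, 25, 37, 12, 23, 17, 11]
Bubble up: no swaps needed
Result: [44, 25, 37, 12, 23, 17, 11]


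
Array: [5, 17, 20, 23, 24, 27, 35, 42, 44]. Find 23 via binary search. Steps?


Search for 23:
[0,8] mid=4 arr[4]=24
[0,3] mid=1 arr[1]=17
[2,3] mid=2 arr[2]=20
[3,3] mid=3 arr[3]=23
Total: 4 comparisons


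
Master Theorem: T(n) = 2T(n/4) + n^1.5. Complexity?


a=2, b=4, c=1.5. log_4(2)=0.5 < c=1.5. Case 3: O(n^c) = O(n^1.500)
Complexity: O(n^1.500)


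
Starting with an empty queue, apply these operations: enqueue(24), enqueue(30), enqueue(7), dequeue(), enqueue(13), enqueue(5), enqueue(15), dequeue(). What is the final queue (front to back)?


enqueue(24) -> [24]
enqueue(30) -> [24, 30]
enqueue(7) -> [24, 30, 7]
dequeue() returns 24 -> [30, 7]
enqueue(13) -> [30, 7, 13]
enqueue(5) -> [30, 7, 13, 5]
enqueue(15) -> [30, 7, 13, 5, 15]
dequeue() returns 30 -> [7, 13, 5, 15]
Final queue (front to back): [7, 13, 5, 15]


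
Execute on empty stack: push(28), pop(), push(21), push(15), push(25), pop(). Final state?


push(28) -> [28]
pop() returns 28 -> []
push(21) -> [21]
push(15) -> [21, 15]
push(25) -> [21, 15, 25]
pop() returns 25 -> [21, 15]
Final stack (bottom to top): [21, 15]


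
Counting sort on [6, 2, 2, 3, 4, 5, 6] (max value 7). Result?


Count array: [0, 0, 2, 1, 1, 1, 2, 0]
Reconstruct: [2, 2, 3, 4, 5, 6, 6]


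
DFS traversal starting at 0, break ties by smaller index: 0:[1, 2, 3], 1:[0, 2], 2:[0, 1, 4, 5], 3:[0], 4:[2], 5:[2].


DFS stack-based: start with [0]
Visit order: [0, 1, 2, 4, 5, 3]


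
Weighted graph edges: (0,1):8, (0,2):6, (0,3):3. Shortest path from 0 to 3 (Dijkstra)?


Dijkstra from 0:
Distances: {0: 0, 1: 8, 2: 6, 3: 3}
Shortest distance to 3 = 3, path = [0, 3]


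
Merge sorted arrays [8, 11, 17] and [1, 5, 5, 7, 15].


Compare heads, take smaller each step.
Merged: [1, 5, 5, 7, 8, 11, 15, 17]


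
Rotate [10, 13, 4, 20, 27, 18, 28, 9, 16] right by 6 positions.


Right rotate by 6: [20, 27, 18, 28, 9, 16, 10, 13, 4]


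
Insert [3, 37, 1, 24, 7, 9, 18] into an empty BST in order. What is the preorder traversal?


Root = 3; build tree by BST insertion.
Preorder traversal: [3, 1, 37, 24, 7, 9, 18]


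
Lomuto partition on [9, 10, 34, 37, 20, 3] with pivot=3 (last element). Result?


Elements <= 3 go left of pivot.
Result: [3, 10, 34, 37, 20, 9], pivot at index 0


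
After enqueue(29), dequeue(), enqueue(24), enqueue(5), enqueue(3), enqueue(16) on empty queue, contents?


enqueue(29) -> [29]
dequeue() returns 29 -> []
enqueue(24) -> [24]
enqueue(5) -> [24, 5]
enqueue(3) -> [24, 5, 3]
enqueue(16) -> [24, 5, 3, 16]
Final queue (front to back): [24, 5, 3, 16]


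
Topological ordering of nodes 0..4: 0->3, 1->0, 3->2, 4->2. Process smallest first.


Kahn's algorithm, process smallest node first
Order: [1, 0, 3, 4, 2]


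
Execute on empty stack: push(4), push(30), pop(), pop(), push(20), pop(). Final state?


push(4) -> [4]
push(30) -> [4, 30]
pop() returns 30 -> [4]
pop() returns 4 -> []
push(20) -> [20]
pop() returns 20 -> []
Final stack (bottom to top): []


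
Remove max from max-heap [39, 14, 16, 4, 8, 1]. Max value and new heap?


Max = 39
Replace root with last, heapify down
Resulting heap: [16, 14, 1, 4, 8]


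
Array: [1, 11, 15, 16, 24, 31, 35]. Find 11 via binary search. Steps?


Search for 11:
[0,6] mid=3 arr[3]=16
[0,2] mid=1 arr[1]=11
Total: 2 comparisons


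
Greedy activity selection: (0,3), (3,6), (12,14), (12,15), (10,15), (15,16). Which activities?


Greedy: pick earliest-ending, then skip overlaps.
Selected (4 activities): [(0, 3), (3, 6), (12, 14), (15, 16)]


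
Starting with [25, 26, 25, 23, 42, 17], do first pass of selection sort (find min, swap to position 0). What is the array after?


After one pass: [17, 26, 25, 23, 42, 25]


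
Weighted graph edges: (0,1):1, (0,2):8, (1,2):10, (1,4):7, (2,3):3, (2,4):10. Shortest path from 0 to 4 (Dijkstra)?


Dijkstra from 0:
Distances: {0: 0, 1: 1, 2: 8, 3: 11, 4: 8}
Shortest distance to 4 = 8, path = [0, 1, 4]


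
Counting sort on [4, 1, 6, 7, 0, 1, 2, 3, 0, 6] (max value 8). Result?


Count array: [2, 2, 1, 1, 1, 0, 2, 1, 0]
Reconstruct: [0, 0, 1, 1, 2, 3, 4, 6, 6, 7]


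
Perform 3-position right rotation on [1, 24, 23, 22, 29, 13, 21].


Right rotate by 3: [29, 13, 21, 1, 24, 23, 22]


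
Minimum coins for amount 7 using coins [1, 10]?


dp[0]=0; dp[i]=1+min(dp[i-c] for c in coins)
...dp[2]=2, dp[3]=3, dp[4]=4, dp[5]=5, dp[6]=6, dp[7]=7
Minimum coins for 7 = 7


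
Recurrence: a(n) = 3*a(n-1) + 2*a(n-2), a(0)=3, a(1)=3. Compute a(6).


Build bottom-up:
...a(4)=183, a(5)=651, a(6)=3*651+2*183=2319


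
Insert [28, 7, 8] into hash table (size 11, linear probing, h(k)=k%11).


Insertions: 28->slot 6; 7->slot 7; 8->slot 8
Table: [None, None, None, None, None, None, 28, 7, 8, None, None]


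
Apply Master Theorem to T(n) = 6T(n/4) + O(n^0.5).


a=6, b=4, c=0.5. log_4(6)=1.292 > c=0.5. Case 1: O(n^log_b(a)) = O(n^1.292)
Complexity: O(n^1.292)


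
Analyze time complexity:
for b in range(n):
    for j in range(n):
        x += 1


Per nesting level: O(n) * O(n) = O(n^2)
Complexity: O(n^2)


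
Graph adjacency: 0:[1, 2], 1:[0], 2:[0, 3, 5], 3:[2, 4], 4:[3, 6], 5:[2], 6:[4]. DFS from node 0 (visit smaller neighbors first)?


DFS stack-based: start with [0]
Visit order: [0, 1, 2, 3, 4, 6, 5]


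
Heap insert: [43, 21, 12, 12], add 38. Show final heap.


Append 38: [43, 21, 12, 12, 38]
Bubble up: swap idx 4(38) with idx 1(21)
Result: [43, 38, 12, 12, 21]


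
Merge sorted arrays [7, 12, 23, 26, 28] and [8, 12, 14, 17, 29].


Compare heads, take smaller each step.
Merged: [7, 8, 12, 12, 14, 17, 23, 26, 28, 29]


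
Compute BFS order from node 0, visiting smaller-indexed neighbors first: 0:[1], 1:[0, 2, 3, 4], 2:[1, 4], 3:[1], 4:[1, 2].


BFS queue: start with [0]
Visit order: [0, 1, 2, 3, 4]


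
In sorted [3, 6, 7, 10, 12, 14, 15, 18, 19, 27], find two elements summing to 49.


Two pointers: lo=0, hi=9
No pair sums to 49


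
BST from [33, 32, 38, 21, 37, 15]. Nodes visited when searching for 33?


BST root = 33
Search for 33: compare at each node
Path: [33]


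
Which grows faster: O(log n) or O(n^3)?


logarithmic grows slower than cubic
O(log n) is asymptotically smaller; O(n^3) grows faster


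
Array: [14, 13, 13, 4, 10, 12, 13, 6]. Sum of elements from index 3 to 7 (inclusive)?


Prefix sums: [0, 14, 27, 40, 44, 54, 66, 79, 85]
Sum[3..7] = prefix[8] - prefix[3] = 85 - 40 = 45


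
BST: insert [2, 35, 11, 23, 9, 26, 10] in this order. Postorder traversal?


Root = 2; build tree by BST insertion.
Postorder traversal: [10, 9, 26, 23, 11, 35, 2]


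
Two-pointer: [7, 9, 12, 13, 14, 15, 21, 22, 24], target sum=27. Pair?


Two pointers: lo=0, hi=8
Found pair: (12, 15) summing to 27


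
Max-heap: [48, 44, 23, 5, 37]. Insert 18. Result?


Append 18: [48, 44, 23, 5, 37, 18]
Bubble up: no swaps needed
Result: [48, 44, 23, 5, 37, 18]


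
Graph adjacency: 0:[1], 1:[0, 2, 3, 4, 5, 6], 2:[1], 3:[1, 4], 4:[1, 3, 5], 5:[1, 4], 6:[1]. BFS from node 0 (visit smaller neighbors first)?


BFS queue: start with [0]
Visit order: [0, 1, 2, 3, 4, 5, 6]


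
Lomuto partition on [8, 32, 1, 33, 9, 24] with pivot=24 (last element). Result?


Elements <= 24 go left of pivot.
Result: [8, 1, 9, 24, 32, 33], pivot at index 3


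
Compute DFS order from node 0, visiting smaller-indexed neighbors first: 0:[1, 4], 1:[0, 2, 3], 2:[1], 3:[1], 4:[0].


DFS stack-based: start with [0]
Visit order: [0, 1, 2, 3, 4]


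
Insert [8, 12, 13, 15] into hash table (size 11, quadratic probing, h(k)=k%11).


Insertions: 8->slot 8; 12->slot 1; 13->slot 2; 15->slot 4
Table: [None, 12, 13, None, 15, None, None, None, 8, None, None]


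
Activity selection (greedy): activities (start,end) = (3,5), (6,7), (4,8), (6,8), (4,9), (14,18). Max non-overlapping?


Greedy: pick earliest-ending, then skip overlaps.
Selected (3 activities): [(3, 5), (6, 7), (14, 18)]


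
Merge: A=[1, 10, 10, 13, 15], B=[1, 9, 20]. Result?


Compare heads, take smaller each step.
Merged: [1, 1, 9, 10, 10, 13, 15, 20]


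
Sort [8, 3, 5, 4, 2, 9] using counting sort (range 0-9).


Count array: [0, 0, 1, 1, 1, 1, 0, 0, 1, 1]
Reconstruct: [2, 3, 4, 5, 8, 9]


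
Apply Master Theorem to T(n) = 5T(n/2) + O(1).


a=5, b=2, c=0. log_2(5)=2.322 > c=0. Case 1: O(n^log_b(a)) = O(n^2.322)
Complexity: O(n^2.322)


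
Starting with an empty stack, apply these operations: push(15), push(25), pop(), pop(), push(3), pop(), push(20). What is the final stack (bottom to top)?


push(15) -> [15]
push(25) -> [15, 25]
pop() returns 25 -> [15]
pop() returns 15 -> []
push(3) -> [3]
pop() returns 3 -> []
push(20) -> [20]
Final stack (bottom to top): [20]


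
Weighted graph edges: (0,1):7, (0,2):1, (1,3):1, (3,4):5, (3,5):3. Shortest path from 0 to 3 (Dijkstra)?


Dijkstra from 0:
Distances: {0: 0, 1: 7, 2: 1, 3: 8, 4: 13, 5: 11}
Shortest distance to 3 = 8, path = [0, 1, 3]


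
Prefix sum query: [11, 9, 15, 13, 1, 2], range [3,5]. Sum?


Prefix sums: [0, 11, 20, 35, 48, 49, 51]
Sum[3..5] = prefix[6] - prefix[3] = 51 - 35 = 16


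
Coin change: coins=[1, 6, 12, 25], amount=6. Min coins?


dp[0]=0; dp[i]=1+min(dp[i-c] for c in coins)
...dp[1]=1, dp[2]=2, dp[3]=3, dp[4]=4, dp[5]=5, dp[6]=1
Minimum coins for 6 = 1


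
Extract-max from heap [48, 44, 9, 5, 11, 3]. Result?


Max = 48
Replace root with last, heapify down
Resulting heap: [44, 11, 9, 5, 3]


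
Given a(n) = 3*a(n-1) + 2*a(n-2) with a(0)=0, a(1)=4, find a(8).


Build bottom-up:
...a(6)=1980, a(7)=7052, a(8)=3*7052+2*1980=25116


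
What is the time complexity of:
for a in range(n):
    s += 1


Per nesting level: O(n) = O(n)
Complexity: O(n)


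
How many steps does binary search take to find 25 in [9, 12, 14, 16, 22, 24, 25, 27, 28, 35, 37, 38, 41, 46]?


Search for 25:
[0,13] mid=6 arr[6]=25
Total: 1 comparisons


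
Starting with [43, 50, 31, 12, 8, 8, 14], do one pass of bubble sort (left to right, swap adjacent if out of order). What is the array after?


After one pass: [43, 31, 12, 8, 8, 14, 50]


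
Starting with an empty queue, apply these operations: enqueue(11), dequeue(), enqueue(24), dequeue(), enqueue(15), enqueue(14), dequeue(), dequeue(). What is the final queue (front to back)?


enqueue(11) -> [11]
dequeue() returns 11 -> []
enqueue(24) -> [24]
dequeue() returns 24 -> []
enqueue(15) -> [15]
enqueue(14) -> [15, 14]
dequeue() returns 15 -> [14]
dequeue() returns 14 -> []
Final queue (front to back): []


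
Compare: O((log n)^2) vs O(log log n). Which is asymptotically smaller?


double-logarithmic grows slower than polylogarithmic
O(log log n) is asymptotically smaller; O((log n)^2) grows faster


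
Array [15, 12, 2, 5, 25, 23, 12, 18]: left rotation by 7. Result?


Left rotate by 7: [18, 15, 12, 2, 5, 25, 23, 12]


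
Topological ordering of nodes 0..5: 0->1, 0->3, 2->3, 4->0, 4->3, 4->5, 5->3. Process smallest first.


Kahn's algorithm, process smallest node first
Order: [2, 4, 0, 1, 5, 3]


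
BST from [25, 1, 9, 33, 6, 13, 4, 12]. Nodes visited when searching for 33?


BST root = 25
Search for 33: compare at each node
Path: [25, 33]


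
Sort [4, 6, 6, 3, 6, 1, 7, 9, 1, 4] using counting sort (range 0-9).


Count array: [0, 2, 0, 1, 2, 0, 3, 1, 0, 1]
Reconstruct: [1, 1, 3, 4, 4, 6, 6, 6, 7, 9]


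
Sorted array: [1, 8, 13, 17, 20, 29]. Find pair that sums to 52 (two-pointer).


Two pointers: lo=0, hi=5
No pair sums to 52


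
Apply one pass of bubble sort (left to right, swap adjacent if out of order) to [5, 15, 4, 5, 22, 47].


After one pass: [5, 4, 5, 15, 22, 47]


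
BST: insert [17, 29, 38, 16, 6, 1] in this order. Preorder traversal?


Root = 17; build tree by BST insertion.
Preorder traversal: [17, 16, 6, 1, 29, 38]


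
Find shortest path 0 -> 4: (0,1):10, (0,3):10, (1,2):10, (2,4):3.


Dijkstra from 0:
Distances: {0: 0, 1: 10, 2: 20, 3: 10, 4: 23}
Shortest distance to 4 = 23, path = [0, 1, 2, 4]


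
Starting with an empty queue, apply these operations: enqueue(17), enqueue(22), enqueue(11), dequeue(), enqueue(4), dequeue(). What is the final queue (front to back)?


enqueue(17) -> [17]
enqueue(22) -> [17, 22]
enqueue(11) -> [17, 22, 11]
dequeue() returns 17 -> [22, 11]
enqueue(4) -> [22, 11, 4]
dequeue() returns 22 -> [11, 4]
Final queue (front to back): [11, 4]


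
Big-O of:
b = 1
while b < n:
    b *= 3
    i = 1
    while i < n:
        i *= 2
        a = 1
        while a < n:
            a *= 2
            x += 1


Per nesting level: O(log n) * O(log n) * O(log n) = O((log n)^3)
Complexity: O((log n)^3)


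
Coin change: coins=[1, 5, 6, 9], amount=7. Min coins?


dp[0]=0; dp[i]=1+min(dp[i-c] for c in coins)
...dp[2]=2, dp[3]=3, dp[4]=4, dp[5]=1, dp[6]=1, dp[7]=2
Minimum coins for 7 = 2


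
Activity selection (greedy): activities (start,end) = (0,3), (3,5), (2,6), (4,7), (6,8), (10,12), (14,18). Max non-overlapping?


Greedy: pick earliest-ending, then skip overlaps.
Selected (5 activities): [(0, 3), (3, 5), (6, 8), (10, 12), (14, 18)]


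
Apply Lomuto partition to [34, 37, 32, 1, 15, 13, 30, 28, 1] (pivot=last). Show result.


Elements <= 1 go left of pivot.
Result: [1, 1, 32, 34, 15, 13, 30, 28, 37], pivot at index 1


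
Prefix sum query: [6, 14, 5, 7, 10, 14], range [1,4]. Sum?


Prefix sums: [0, 6, 20, 25, 32, 42, 56]
Sum[1..4] = prefix[5] - prefix[1] = 42 - 6 = 36


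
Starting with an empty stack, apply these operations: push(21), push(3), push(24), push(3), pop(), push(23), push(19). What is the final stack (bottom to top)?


push(21) -> [21]
push(3) -> [21, 3]
push(24) -> [21, 3, 24]
push(3) -> [21, 3, 24, 3]
pop() returns 3 -> [21, 3, 24]
push(23) -> [21, 3, 24, 23]
push(19) -> [21, 3, 24, 23, 19]
Final stack (bottom to top): [21, 3, 24, 23, 19]
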